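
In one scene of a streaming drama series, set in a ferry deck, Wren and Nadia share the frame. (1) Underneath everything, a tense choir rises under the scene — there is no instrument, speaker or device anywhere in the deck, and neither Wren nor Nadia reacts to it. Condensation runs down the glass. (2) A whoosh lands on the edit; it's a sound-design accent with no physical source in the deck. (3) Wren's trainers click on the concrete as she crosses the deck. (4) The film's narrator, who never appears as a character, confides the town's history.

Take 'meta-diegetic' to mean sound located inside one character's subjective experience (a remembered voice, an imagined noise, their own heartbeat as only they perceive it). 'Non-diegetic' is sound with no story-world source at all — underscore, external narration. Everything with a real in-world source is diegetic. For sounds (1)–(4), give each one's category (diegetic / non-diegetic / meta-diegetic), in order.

(1) score with no on-screen or off-screen source; it exists for the audience alone → non-diegetic.
Sound (2): an editorial stinger — it belongs to the cut, not the story world, so non-diegetic.
(3) it's the physical sound of Wren moving in the space → diegetic.
(4) is non-diegetic: external voice-over — not a character, not heard by anyone in the scene.

non-diegetic, non-diegetic, diegetic, non-diegetic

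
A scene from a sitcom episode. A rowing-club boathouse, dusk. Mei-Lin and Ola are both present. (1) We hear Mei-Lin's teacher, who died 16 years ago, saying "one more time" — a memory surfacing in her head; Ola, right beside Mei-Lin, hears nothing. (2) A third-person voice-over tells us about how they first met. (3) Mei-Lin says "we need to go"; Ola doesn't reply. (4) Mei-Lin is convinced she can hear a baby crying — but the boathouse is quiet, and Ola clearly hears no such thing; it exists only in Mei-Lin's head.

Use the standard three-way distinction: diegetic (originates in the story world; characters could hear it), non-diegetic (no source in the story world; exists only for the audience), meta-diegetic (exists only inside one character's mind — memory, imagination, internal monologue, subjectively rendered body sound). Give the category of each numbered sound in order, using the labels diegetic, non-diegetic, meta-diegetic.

Sound (1): a remembered line, private to Mei-Lin — not present in the room, not audible to Ola, so meta-diegetic.
Sound (2): external voice-over — not a character, not heard by anyone in the scene, so non-diegetic.
Sound (3): Mei-Lin is a character speaking aloud in the scene, so diegetic.
Sound (4): the sound is imagined by Mei-Lin; nothing in the story world is producing it and Ola can't hear it, so meta-diegetic.

meta-diegetic, non-diegetic, diegetic, meta-diegetic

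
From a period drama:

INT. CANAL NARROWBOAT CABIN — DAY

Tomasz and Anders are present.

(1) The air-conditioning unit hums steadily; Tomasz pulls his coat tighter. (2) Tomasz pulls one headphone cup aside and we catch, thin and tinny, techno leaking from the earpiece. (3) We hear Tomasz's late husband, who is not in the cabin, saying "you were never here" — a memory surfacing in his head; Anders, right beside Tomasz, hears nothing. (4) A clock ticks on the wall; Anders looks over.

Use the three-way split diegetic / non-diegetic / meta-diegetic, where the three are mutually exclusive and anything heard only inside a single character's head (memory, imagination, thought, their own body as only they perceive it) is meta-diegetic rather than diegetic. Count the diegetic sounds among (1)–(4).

(1) is diegetic: it's the actual ambient sound of the location.
Sound (2): the earpiece is a real device on Tomasz's head — source music, so diegetic.
(3) the voice is a memory playing only inside Tomasz's mind; Anders can't hear it → meta-diegetic.
(4) is diegetic: a clock is a real object/event in the scene's world.
So 3 of the 4 are diegetic: (1), (2), (4).

3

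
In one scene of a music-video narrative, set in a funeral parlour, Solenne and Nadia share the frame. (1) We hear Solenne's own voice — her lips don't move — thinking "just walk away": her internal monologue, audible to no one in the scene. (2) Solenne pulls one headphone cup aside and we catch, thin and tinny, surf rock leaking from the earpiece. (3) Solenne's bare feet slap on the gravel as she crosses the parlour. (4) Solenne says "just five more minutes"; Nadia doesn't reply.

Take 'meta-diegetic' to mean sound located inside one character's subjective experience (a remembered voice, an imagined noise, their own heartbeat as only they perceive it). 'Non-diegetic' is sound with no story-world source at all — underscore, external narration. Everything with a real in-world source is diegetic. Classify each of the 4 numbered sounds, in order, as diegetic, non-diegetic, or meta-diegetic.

(1) it's Solenne's unspoken thought, heard only by the audience via her subjectivity → meta-diegetic.
Sound (2): the headphones are an on-screen source, so diegetic.
(3) it's the physical sound of Solenne moving in the space → diegetic.
Sound (4): spoken by a character present in the story world, so diegetic.

meta-diegetic, diegetic, diegetic, diegetic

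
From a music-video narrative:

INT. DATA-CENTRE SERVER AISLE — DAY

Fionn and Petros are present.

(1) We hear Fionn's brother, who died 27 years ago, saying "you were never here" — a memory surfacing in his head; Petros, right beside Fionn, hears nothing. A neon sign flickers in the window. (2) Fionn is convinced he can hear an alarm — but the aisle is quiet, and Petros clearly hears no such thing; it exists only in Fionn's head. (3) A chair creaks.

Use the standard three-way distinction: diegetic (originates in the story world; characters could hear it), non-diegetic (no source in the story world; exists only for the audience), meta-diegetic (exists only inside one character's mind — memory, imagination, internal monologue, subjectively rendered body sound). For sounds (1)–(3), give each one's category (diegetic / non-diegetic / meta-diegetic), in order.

(1) the voice is a memory playing only inside Fionn's mind; Petros can't hear it → meta-diegetic.
Sound (2): the sound is imagined by Fionn; nothing in the story world is producing it and Petros can't hear it, so meta-diegetic.
(3) is diegetic: a chair is a real object/event in the scene's world.

meta-diegetic, meta-diegetic, diegetic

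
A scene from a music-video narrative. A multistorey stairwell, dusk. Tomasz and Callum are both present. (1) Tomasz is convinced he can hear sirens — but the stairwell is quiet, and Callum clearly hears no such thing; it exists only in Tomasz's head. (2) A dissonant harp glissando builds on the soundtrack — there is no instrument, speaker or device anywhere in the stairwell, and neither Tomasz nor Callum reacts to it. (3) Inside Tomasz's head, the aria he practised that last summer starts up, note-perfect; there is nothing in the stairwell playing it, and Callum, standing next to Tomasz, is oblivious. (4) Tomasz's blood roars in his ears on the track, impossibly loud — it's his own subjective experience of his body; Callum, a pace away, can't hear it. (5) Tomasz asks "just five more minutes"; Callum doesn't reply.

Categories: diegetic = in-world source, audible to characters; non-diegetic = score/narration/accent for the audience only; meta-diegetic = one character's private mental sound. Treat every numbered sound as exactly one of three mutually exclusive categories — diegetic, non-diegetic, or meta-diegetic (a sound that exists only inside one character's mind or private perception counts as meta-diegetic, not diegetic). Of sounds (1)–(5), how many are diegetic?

1

(1) the sound is imagined by Tomasz; nothing in the story world is producing it and Callum can't hear it → meta-diegetic.
Sound (2): score with no on-screen or off-screen source; it exists for the audience alone, so non-diegetic.
(3) remembered music, private to Tomasz — Callum is oblivious because it isn't in the room → meta-diegetic.
(4) is meta-diegetic: it's Tomasz's internal bodily sensation rendered as sound; only Tomasz 'hears' it.
Sound (5): Tomasz is a character speaking aloud in the scene, so diegetic.
So 1 of the 5 is diegetic: (5).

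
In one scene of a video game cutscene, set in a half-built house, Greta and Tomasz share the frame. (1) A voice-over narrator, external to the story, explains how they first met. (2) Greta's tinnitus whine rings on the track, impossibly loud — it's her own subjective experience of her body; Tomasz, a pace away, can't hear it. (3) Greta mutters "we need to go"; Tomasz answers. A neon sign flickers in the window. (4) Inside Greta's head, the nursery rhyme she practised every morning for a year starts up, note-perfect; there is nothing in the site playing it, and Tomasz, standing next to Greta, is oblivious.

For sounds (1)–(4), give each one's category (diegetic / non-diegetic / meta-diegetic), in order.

(1) the narrator exists outside the story world, addressing only the audience → non-diegetic.
(2) a subjective body sound — Greta's private perception, inaudible to Tomasz → meta-diegetic.
(3) is diegetic: Greta is a character speaking aloud in the scene.
(4) it lives in Greta's subjectivity, not in the site → meta-diegetic.

non-diegetic, meta-diegetic, diegetic, meta-diegetic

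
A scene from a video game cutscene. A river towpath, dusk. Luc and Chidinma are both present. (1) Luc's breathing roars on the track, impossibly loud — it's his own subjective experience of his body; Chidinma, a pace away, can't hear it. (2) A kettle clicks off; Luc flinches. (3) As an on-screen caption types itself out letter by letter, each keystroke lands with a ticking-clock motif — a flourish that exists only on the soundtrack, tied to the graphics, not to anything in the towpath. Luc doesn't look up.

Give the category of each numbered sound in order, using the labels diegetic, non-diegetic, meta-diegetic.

meta-diegetic, diegetic, non-diegetic

(1) it's Luc's internal bodily sensation rendered as sound; only Luc 'hears' it → meta-diegetic.
Sound (2): a kettle is a real object/event in the scene's world, so diegetic.
(3) the caption isn't part of the story world, so neither is the sound tied to it → non-diegetic.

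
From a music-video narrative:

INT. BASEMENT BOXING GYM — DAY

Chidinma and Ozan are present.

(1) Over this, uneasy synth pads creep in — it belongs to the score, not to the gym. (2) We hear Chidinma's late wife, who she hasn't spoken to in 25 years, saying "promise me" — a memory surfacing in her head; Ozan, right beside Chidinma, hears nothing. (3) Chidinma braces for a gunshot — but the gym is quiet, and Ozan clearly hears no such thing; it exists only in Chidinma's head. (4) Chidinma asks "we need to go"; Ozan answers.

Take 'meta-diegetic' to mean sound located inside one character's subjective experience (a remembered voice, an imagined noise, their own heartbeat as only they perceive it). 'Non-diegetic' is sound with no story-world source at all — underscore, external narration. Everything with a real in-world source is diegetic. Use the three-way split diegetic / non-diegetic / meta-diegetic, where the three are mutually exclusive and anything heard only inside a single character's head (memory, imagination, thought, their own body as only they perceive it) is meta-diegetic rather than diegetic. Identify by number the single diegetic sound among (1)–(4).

(1) score with no on-screen or off-screen source; it exists for the audience alone → non-diegetic.
Sound (2): the voice is a memory playing only inside Chidinma's mind; Ozan can't hear it, so meta-diegetic.
Sound (3): subjective to Chidinma: the gym is silent and Ozan hears nothing, so meta-diegetic.
Sound (4): Chidinma is a character speaking aloud in the scene, so diegetic.
Only (4) is diegetic.

4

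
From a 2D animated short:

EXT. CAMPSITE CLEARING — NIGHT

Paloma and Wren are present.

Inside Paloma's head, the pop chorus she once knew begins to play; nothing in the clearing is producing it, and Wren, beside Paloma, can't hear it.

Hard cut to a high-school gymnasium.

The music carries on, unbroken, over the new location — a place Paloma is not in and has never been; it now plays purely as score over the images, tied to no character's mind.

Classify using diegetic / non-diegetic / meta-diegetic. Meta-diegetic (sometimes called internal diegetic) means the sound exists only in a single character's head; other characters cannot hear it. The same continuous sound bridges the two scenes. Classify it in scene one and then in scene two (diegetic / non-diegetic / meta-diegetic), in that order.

meta-diegetic, non-diegetic

Scene one: the music exists only inside Paloma's mind; Wren can't hear it → meta-diegetic.
Scene two: it's detached from Paloma entirely and plays over unrelated images with no in-world source — conventional underscore → non-diegetic.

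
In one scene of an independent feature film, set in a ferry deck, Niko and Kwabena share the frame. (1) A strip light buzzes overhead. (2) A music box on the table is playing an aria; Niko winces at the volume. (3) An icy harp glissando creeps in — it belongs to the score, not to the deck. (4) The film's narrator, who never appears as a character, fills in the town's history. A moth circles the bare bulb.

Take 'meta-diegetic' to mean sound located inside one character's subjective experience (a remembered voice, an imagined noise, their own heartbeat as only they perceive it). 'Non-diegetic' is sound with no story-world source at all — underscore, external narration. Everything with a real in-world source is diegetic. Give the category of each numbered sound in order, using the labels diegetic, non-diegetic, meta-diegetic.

diegetic, diegetic, non-diegetic, non-diegetic

(1) ambient/room sound belonging to the story's physical space → diegetic.
Sound (2): a music box is a physical source in the scene and Niko reacts to it, so diegetic.
(3) is non-diegetic: score with no on-screen or off-screen source; it exists for the audience alone.
Sound (4): the narrator exists outside the story world, addressing only the audience, so non-diegetic.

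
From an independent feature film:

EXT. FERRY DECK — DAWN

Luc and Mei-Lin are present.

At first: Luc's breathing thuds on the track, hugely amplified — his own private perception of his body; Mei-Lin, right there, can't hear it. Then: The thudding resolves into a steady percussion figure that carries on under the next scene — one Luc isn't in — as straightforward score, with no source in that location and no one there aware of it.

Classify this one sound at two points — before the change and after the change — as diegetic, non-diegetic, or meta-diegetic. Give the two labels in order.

meta-diegetic, non-diegetic

Before the change: it's Luc's subjective body sound, inaudible to Mei-Lin → meta-diegetic.
After the change: detached from Luc and playing as sourceless score over a scene he isn't in — for the audience only → non-diegetic.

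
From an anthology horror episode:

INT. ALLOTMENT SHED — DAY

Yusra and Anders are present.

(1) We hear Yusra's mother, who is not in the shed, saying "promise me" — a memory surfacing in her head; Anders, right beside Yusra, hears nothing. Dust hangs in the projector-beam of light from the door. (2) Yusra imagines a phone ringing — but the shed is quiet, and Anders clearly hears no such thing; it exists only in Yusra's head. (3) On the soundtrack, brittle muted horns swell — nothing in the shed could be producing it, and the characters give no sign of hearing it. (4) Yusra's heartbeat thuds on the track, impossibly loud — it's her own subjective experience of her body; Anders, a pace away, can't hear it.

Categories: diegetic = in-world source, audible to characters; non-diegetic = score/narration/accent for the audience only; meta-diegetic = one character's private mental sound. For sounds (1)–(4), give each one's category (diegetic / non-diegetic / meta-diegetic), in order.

meta-diegetic, meta-diegetic, non-diegetic, meta-diegetic

Sound (1): a remembered line, private to Yusra — not present in the room, not audible to Anders, so meta-diegetic.
(2) the sound is imagined by Yusra; nothing in the story world is producing it and Anders can't hear it → meta-diegetic.
(3) is non-diegetic: nothing in the shed produces it and the characters don't hear it — pure soundtrack.
(4) it's Yusra's internal bodily sensation rendered as sound; only Yusra 'hears' it → meta-diegetic.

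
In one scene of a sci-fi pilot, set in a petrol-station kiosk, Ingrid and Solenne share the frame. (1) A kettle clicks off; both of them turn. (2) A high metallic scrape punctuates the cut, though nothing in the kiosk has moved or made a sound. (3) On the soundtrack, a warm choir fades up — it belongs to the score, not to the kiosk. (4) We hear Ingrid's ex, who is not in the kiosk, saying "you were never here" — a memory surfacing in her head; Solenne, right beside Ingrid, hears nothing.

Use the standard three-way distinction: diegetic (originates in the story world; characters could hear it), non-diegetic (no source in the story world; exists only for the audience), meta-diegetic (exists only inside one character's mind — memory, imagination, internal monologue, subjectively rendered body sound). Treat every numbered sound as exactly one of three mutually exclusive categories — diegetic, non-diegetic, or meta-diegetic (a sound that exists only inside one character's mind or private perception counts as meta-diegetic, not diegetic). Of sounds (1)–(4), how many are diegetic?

Sound (1): a kettle is a real object/event in the scene's world, so diegetic.
(2) nothing in the scene produces it; it's an accent added for the audience → non-diegetic.
(3) score with no on-screen or off-screen source; it exists for the audience alone → non-diegetic.
(4) is meta-diegetic: the voice is a memory playing only inside Ingrid's mind; Solenne can't hear it.
Diegetic: (1) — that's 1.

1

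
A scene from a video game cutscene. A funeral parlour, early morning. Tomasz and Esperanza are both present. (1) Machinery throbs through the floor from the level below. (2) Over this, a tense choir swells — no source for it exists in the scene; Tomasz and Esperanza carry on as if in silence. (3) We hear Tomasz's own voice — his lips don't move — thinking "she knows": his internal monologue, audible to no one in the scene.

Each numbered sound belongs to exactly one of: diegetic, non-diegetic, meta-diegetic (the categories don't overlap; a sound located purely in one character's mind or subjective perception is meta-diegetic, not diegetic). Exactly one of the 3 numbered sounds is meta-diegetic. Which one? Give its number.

3

Sound (1): machinery is part of the location's real environment, so diegetic.
(2) is non-diegetic: nothing in the parlour produces it and the characters don't hear it — pure soundtrack.
(3) Tomasz's thought-voice: a private mental sound no other character can hear → meta-diegetic.
Only (3) is meta-diegetic.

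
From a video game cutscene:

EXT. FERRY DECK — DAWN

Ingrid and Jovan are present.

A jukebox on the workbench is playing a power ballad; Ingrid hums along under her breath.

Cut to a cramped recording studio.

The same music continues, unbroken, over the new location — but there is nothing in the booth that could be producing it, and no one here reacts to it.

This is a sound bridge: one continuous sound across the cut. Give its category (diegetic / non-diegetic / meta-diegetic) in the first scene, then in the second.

diegetic, non-diegetic

Scene one: a jukebox is an on-screen source and Ingrid reacts to it → diegetic.
Scene two: there is no source in the booth and no one hears it — it's now underscore → non-diegetic.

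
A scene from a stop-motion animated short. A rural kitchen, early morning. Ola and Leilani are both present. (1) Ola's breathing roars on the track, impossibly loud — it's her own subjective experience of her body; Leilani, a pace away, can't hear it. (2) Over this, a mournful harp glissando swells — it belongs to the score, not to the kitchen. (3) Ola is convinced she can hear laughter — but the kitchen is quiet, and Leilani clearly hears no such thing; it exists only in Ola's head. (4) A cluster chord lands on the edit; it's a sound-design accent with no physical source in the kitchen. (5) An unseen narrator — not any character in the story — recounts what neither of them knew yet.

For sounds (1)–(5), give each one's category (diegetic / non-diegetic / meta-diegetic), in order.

Sound (1): point-of-audition from inside Ola's body; not a sound in the room, so meta-diegetic.
(2) is non-diegetic: nothing in the kitchen produces it and the characters don't hear it — pure soundtrack.
Sound (3): subjective to Ola: the kitchen is silent and Leilani hears nothing, so meta-diegetic.
(4) is non-diegetic: an editorial stinger — it belongs to the cut, not the story world.
(5) is non-diegetic: external voice-over — not a character, not heard by anyone in the scene.

meta-diegetic, non-diegetic, meta-diegetic, non-diegetic, non-diegetic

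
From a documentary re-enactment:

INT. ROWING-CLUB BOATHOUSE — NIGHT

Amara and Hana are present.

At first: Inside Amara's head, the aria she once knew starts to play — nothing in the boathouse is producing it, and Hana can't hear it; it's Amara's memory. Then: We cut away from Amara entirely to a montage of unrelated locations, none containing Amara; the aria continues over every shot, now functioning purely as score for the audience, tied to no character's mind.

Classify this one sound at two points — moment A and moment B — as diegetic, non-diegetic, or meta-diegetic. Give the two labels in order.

meta-diegetic, non-diegetic

Moment A: the music lives inside Amara's mind alone; Hana can't hear it → meta-diegetic.
Moment B: once it plays over shots Amara isn't in, detached from any character's subjectivity, it's conventional underscore → non-diegetic.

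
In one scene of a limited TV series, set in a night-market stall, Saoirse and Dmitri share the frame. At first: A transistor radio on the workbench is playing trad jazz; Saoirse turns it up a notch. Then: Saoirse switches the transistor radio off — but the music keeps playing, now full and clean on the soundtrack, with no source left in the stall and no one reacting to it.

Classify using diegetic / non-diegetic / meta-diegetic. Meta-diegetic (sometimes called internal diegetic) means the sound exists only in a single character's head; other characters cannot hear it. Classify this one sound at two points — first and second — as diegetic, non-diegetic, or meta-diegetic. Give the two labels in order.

First: a transistor radio is a real in-scene source and Saoirse reacts to it → diegetic.
Second: there is no longer any in-world source and no one can hear it — it has become underscore → non-diegetic.

diegetic, non-diegetic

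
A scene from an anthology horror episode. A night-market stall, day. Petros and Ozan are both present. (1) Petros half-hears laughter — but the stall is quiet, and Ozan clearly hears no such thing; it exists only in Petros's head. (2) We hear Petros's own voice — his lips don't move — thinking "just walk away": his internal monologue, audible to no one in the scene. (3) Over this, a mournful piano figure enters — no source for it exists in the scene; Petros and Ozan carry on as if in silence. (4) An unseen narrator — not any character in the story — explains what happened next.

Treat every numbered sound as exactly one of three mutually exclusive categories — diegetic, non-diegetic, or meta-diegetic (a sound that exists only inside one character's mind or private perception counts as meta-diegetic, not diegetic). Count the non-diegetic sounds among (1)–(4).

2

(1) the sound is imagined by Petros; nothing in the story world is producing it and Ozan can't hear it → meta-diegetic.
(2) is meta-diegetic: Petros's thought-voice: a private mental sound no other character can hear.
(3) is non-diegetic: score with no on-screen or off-screen source; it exists for the audience alone.
Sound (4): external voice-over — not a character, not heard by anyone in the scene, so non-diegetic.
So 2 of the 4 are non-diegetic: (3), (4).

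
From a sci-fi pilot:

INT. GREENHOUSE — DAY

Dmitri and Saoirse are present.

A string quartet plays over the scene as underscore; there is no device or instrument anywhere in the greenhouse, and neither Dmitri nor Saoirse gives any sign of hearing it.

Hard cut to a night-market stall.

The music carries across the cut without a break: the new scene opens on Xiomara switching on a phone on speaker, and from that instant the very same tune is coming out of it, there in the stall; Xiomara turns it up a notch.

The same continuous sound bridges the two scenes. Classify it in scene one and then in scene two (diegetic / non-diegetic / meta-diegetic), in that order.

Scene one: there's no in-world source anywhere and no character hears it — underscore for the audience only → non-diegetic.
Scene two: once Xiomara turns on a phone on speaker, the music has a real source in the story world and Xiomara reacts to it → diegetic.

non-diegetic, diegetic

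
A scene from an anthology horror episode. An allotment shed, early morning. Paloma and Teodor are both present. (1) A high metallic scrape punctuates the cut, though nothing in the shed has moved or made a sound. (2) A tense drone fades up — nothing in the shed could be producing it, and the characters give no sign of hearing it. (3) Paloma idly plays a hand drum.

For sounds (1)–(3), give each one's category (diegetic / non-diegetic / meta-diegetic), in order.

non-diegetic, non-diegetic, diegetic

(1) is non-diegetic: an editorial stinger — it belongs to the cut, not the story world.
Sound (2): nothing in the shed produces it and the characters don't hear it — pure soundtrack, so non-diegetic.
(3) is diegetic: Paloma is producing the music live, in the story world.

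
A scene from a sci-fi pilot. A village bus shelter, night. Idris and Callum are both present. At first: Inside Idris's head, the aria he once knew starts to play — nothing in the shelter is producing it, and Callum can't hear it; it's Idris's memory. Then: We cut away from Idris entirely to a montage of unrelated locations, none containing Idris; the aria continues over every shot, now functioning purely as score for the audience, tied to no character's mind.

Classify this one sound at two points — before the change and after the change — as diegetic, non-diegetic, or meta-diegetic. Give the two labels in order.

Before the change: the music lives inside Idris's mind alone; Callum can't hear it → meta-diegetic.
After the change: once it plays over shots Idris isn't in, detached from any character's subjectivity, it's conventional underscore → non-diegetic.

meta-diegetic, non-diegetic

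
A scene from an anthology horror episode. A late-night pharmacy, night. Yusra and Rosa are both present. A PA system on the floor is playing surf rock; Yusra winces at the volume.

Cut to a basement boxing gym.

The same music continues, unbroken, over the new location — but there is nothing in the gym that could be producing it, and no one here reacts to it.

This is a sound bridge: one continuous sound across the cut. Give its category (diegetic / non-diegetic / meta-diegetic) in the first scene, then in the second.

Scene one: a PA system is an on-screen source and Yusra reacts to it → diegetic.
Scene two: there is no source in the gym and no one hears it — it's now underscore → non-diegetic.

diegetic, non-diegetic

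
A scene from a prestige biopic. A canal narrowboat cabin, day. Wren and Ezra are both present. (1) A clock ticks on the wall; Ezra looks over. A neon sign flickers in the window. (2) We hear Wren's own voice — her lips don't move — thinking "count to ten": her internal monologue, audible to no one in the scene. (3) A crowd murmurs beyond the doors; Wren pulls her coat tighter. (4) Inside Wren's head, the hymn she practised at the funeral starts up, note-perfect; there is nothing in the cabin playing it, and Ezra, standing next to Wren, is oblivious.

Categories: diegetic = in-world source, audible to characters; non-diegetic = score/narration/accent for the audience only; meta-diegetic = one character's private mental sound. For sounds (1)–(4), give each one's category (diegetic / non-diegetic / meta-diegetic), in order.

diegetic, meta-diegetic, diegetic, meta-diegetic

(1) a clock is a real object/event in the scene's world → diegetic.
(2) it's Wren's unspoken thought, heard only by the audience via her subjectivity → meta-diegetic.
(3) it's the actual ambient sound of the location → diegetic.
(4) is meta-diegetic: the music is a memory playing inside Wren's mind alone; no real-world source, Ezra can't hear it.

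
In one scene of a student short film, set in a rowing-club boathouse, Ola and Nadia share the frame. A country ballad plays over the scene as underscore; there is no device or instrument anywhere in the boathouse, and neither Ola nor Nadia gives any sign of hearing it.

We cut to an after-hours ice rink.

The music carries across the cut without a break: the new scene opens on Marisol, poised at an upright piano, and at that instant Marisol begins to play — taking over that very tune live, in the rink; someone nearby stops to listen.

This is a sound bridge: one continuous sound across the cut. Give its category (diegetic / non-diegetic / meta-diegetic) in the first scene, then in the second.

Scene one: there's no in-world source anywhere and no character hears it — underscore for the audience only → non-diegetic.
Scene two: from the moment Marisol starts playing, the tune is being performed on an upright piano inside the story world and another character hears it → diegetic.

non-diegetic, diegetic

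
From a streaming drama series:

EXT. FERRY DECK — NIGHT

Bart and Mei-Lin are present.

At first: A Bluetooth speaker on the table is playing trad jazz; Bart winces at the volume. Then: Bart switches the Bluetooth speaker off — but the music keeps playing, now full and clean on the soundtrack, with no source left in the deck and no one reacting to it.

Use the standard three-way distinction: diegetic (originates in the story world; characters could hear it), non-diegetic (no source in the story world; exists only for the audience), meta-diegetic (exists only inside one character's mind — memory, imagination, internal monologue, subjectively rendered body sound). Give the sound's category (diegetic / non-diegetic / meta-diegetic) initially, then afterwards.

diegetic, non-diegetic

Initially: a Bluetooth speaker is a real in-scene source and Bart reacts to it → diegetic.
Afterwards: there is no longer any in-world source and no one can hear it — it has become underscore → non-diegetic.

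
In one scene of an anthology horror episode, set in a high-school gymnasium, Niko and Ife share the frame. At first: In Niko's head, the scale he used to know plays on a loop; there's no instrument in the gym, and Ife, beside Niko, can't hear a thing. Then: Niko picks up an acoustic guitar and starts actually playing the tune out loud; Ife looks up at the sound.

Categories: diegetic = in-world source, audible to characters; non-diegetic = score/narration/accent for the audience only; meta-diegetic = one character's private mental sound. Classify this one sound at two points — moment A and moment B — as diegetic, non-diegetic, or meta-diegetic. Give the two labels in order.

meta-diegetic, diegetic

Moment A: the tune exists only as Niko's private memory; Ife can't hear it → meta-diegetic.
Moment B: Niko is now producing it live on an acoustic guitar, in the room, and Ife hears it → diegetic.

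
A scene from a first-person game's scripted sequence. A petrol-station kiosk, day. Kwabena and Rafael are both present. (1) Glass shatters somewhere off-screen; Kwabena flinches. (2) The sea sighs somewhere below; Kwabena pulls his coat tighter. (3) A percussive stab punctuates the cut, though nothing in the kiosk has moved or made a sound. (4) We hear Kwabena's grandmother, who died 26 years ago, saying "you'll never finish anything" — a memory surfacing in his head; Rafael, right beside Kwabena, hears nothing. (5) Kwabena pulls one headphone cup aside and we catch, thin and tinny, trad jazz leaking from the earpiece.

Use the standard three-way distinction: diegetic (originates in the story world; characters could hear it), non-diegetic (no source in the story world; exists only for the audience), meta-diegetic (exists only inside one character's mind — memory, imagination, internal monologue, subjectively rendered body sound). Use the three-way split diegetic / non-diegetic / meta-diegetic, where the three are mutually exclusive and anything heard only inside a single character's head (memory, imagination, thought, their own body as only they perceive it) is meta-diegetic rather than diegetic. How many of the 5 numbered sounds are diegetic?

Sound (1): the sound comes from glass physically present in the location, so diegetic.
Sound (2): ambient/room sound belonging to the story's physical space, so diegetic.
(3) is non-diegetic: nothing in the scene produces it; it's an accent added for the audience.
(4) it's Kwabena's recollection rendered as sound; the other character can't hear it → meta-diegetic.
(5) the headphones are an on-screen source → diegetic.
Diegetic: (1), (2), (5) — that's 3.

3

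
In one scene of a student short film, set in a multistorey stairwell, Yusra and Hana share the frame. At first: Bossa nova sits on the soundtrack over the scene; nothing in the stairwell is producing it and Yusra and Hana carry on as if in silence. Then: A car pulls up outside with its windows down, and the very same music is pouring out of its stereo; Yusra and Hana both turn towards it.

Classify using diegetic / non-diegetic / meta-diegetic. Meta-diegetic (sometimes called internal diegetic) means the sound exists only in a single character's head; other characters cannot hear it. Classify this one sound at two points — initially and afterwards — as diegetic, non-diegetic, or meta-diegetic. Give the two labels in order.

non-diegetic, diegetic

Initially: no in-world source exists and no character can hear it — underscore → non-diegetic.
Afterwards: the car stereo is now a real source in the story world and the characters hear it → diegetic.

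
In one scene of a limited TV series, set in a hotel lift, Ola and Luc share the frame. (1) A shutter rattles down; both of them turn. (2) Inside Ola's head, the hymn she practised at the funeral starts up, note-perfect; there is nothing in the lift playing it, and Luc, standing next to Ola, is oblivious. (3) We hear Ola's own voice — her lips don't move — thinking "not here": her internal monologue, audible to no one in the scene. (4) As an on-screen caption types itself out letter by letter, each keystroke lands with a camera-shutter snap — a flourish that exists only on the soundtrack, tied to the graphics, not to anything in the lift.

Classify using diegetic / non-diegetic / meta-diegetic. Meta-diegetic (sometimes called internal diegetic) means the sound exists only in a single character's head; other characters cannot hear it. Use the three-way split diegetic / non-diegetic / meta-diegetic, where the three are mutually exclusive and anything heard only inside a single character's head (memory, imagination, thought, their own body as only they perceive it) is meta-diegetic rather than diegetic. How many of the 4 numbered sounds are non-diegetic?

Sound (1): the sound comes from a shutter physically present in the location, so diegetic.
(2) remembered music, private to Ola — Luc is oblivious because it isn't in the room → meta-diegetic.
(3) is meta-diegetic: Ola's thought-voice: a private mental sound no other character can hear.
(4) is non-diegetic: the caption isn't part of the story world, so neither is the sound tied to it.
Non-diegetic: (4) — that's 1.

1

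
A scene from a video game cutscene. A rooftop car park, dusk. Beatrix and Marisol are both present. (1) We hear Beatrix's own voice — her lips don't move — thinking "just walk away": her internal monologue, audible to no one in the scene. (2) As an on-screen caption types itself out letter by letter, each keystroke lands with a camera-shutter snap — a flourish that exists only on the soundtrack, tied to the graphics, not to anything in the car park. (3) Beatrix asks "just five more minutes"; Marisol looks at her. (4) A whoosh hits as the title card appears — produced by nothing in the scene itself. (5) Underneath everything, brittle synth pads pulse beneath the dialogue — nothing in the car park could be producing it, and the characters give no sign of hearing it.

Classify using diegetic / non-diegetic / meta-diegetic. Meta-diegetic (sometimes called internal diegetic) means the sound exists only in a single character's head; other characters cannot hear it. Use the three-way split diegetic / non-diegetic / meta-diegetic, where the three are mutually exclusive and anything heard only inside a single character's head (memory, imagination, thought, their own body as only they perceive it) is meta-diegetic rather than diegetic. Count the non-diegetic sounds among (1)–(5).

3

(1) Beatrix's thought-voice: a private mental sound no other character can hear → meta-diegetic.
Sound (2): the caption isn't part of the story world, so neither is the sound tied to it, so non-diegetic.
(3) is diegetic: on-screen dialogue — Beatrix speaks and Marisol is there to hear.
Sound (4): it's a sound-design accent with no in-world source; no one in the scene can hear it, so non-diegetic.
(5) it has no source in the story world and no character can hear it — it's underscore → non-diegetic.
Non-diegetic: (2), (4), (5) — that's 3.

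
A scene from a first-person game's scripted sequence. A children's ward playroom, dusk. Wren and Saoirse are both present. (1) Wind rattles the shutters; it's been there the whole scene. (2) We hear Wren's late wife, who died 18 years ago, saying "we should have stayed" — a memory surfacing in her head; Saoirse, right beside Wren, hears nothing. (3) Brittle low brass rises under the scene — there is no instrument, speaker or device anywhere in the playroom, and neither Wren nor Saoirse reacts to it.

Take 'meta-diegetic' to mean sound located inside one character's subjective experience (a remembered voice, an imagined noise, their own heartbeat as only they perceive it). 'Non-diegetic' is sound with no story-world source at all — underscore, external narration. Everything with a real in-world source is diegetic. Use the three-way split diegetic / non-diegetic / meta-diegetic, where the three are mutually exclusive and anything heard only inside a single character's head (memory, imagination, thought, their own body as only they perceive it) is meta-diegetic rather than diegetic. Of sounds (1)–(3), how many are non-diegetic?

1

(1) it's the actual ambient sound of the location → diegetic.
(2) it's Wren's recollection rendered as sound; the other character can't hear it → meta-diegetic.
Sound (3): it has no source in the story world and no character can hear it — it's underscore, so non-diegetic.
Non-diegetic: (3) — that's 1.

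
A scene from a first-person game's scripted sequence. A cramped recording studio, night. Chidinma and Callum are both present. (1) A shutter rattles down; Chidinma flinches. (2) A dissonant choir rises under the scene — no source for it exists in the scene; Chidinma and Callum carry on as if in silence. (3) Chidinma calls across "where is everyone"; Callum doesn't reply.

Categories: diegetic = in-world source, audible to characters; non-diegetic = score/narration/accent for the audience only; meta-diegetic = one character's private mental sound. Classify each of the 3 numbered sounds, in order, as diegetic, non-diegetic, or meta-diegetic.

(1) the sound comes from a shutter physically present in the location → diegetic.
(2) is non-diegetic: it has no source in the story world and no character can hear it — it's underscore.
(3) Chidinma is a character speaking aloud in the scene → diegetic.

diegetic, non-diegetic, diegetic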